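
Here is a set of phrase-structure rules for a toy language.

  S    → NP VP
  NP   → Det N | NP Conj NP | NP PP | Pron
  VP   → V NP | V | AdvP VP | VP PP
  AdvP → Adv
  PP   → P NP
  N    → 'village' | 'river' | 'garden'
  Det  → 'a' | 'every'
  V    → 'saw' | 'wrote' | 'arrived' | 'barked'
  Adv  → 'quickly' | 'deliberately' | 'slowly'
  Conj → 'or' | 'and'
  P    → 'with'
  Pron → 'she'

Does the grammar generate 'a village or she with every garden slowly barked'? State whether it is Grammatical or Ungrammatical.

Grammatical

[S [NP [NP [Det a] [N village]] [Conj or] [NP [NP [Pron she]] [PP [P with] [NP [Det every] [N garden]]]]] [VP [AdvP [Adv slowly]] [VP [V barked]]]]
The bracketing above is licensed at every node by one of the given productions, with S at the root.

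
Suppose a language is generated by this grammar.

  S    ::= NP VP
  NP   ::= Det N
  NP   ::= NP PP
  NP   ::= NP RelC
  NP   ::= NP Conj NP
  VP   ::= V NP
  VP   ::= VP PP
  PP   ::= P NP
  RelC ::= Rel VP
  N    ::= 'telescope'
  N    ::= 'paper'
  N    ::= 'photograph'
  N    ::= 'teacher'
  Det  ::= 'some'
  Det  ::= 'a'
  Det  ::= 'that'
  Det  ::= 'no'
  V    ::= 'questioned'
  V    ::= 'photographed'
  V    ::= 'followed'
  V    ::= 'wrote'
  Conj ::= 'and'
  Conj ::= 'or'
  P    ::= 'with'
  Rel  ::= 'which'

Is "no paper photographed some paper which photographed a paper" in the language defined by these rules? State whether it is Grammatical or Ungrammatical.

Grammatical

S
  NP
    Det: no
    N: paper
  VP
    V: photographed
    NP
      NP
        Det: some
        N: paper
      RelC
        Rel: which
        VP
          V: photographed
          NP
            Det: a
            N: paper
Every word is introduced by a lexical rule and the phrasal rules combine the resulting categories into a single S.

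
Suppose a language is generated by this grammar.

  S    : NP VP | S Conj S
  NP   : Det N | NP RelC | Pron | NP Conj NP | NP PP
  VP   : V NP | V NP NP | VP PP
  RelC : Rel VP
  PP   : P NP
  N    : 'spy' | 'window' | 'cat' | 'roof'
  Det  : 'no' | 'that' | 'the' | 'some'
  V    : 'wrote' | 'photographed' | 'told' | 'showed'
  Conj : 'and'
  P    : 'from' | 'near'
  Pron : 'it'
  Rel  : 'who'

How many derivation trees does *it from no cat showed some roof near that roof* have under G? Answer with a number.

The two bracketings:
[S [NP [NP [Pron it]] [PP [P from] [NP [Det no] [N cat]]]] [VP [V showed] [NP [NP [Det some] [N roof]] [PP [P near] [NP [Det that] [N roof]]]]]]
[S [NP [NP [Pron it]] [PP [P from] [NP [Det no] [N cat]]]] [VP [VP [V showed] [NP [Det some] [N roof]]] [PP [P near] [NP [Det that] [N roof]]]]]
The difference turns on whether VP → VP PP is used at the relevant span, versus an alternative expansion of VP.

2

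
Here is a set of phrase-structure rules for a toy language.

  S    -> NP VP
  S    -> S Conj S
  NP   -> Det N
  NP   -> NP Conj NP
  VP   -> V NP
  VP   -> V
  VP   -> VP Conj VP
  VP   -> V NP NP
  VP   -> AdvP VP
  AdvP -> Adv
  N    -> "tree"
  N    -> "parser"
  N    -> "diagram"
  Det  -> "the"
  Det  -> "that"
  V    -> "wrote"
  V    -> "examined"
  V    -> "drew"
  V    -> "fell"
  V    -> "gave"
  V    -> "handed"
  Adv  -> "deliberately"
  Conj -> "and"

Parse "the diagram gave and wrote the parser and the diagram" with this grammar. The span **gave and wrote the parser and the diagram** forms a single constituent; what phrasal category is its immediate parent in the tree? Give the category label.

S
  NP
    Det: the
    N: diagram
  VP
    VP
      V: gave
    Conj: and
    VP
      V: wrote
      NP
        NP
          Det: the
          N: parser
        Conj: and
        NP
          Det: the
          N: diagram
The span 'gave and wrote the parser and the diagram' is the VP node built by VP → VP Conj VP.
Its mother is the S built by S → NP VP.

S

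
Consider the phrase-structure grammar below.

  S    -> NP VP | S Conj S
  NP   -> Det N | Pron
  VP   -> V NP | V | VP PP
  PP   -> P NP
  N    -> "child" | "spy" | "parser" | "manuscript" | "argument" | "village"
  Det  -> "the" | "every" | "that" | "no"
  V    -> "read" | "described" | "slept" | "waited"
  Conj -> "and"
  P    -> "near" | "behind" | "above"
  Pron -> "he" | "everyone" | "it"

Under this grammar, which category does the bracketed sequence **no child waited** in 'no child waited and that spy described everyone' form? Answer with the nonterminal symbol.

S

[S [S [NP [Det no] [N child]] [VP [V waited]]] [Conj and] [S [NP [Det that] [N spy]] [VP [V described] [NP [Pron everyone]]]]]
The span 'no child waited' is the S node built by S → NP VP.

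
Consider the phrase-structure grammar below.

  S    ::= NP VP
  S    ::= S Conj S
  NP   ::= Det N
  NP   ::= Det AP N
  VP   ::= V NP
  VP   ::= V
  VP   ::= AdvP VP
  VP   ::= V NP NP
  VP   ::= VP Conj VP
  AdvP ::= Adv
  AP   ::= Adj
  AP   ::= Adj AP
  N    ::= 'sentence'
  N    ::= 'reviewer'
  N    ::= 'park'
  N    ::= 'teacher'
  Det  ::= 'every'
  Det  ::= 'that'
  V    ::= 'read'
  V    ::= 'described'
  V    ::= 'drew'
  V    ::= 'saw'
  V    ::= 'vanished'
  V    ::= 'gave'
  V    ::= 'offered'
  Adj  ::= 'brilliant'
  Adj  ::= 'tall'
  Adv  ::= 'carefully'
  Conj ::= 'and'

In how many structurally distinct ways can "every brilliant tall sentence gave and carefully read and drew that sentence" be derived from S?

3

Two of the 3 distinct bracketings:
[S [NP [Det every] [AP [Adj brilliant] [AP [Adj tall]]] [N sentence]] [VP [VP [V gave]] [Conj and] [VP [AdvP [Adv carefully]] [VP [VP [V read]] [Conj and] [VP [V drew] [NP [Det that] [N sentence]]]]]]]
[S [NP [Det every] [AP [Adj brilliant] [AP [Adj tall]]] [N sentence]] [VP [VP [V gave]] [Conj and] [VP [VP [AdvP [Adv carefully]] [VP [V read]]] [Conj and] [VP [V drew] [NP [Det that] [N sentence]]]]]]
The trees differ in how a recursive rule is bracketed over the same span.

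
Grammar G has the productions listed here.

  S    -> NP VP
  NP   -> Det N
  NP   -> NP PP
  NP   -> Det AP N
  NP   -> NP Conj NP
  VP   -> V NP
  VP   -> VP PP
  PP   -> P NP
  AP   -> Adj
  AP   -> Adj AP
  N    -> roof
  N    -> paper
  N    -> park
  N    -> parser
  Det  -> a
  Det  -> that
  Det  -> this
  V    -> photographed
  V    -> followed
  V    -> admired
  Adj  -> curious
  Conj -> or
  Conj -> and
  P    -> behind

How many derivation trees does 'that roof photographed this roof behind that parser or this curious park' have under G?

3

Two of the 3 distinct bracketings:
[S [NP [Det that] [N roof]] [VP [V photographed] [NP [NP [Det this] [N roof]] [PP [P behind] [NP [NP [Det that] [N parser]] [Conj or] [NP [Det this] [AP [Adj curious]] [N park]]]]]]]
[S [NP [Det that] [N roof]] [VP [V photographed] [NP [NP [NP [Det this] [N roof]] [PP [P behind] [NP [Det that] [N parser]]]] [Conj or] [NP [Det this] [AP [Adj curious]] [N park]]]]]
The trees differ in how a recursive rule is bracketed over the same span.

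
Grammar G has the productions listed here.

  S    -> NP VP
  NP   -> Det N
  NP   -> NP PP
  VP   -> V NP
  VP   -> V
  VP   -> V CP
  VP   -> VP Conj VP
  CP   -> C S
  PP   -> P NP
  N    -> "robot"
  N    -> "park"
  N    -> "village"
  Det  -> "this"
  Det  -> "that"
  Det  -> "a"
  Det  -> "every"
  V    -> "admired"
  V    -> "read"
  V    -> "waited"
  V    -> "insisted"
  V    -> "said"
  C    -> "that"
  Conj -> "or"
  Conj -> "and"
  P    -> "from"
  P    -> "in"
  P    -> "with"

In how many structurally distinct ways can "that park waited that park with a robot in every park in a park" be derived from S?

5

Two of the 5 distinct bracketings:
[S [NP [Det that] [N park]] [VP [V waited] [NP [NP [Det that] [N park]] [PP [P with] [NP [NP [Det a] [N robot]] [PP [P in] [NP [NP [Det every] [N park]] [PP [P in] [NP [Det a] [N park]]]]]]]]]]
[S [NP [Det that] [N park]] [VP [V waited] [NP [NP [Det that] [N park]] [PP [P with] [NP [NP [NP [Det a] [N robot]] [PP [P in] [NP [Det every] [N park]]]] [PP [P in] [NP [Det a] [N park]]]]]]]]
The trees differ in how a recursive rule is bracketed over the same span.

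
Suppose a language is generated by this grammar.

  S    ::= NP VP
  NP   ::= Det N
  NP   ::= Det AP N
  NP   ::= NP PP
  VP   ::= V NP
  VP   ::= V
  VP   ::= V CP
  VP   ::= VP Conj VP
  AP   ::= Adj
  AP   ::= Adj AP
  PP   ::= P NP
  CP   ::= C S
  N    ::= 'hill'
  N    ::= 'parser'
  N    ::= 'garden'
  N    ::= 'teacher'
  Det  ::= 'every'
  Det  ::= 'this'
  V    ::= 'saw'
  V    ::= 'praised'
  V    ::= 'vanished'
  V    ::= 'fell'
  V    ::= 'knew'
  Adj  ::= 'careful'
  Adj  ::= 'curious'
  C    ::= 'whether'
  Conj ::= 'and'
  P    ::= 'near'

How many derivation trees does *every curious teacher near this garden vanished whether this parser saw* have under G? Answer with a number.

[S [NP [NP [Det every] [AP [Adj curious]] [N teacher]] [PP [P near] [NP [Det this] [N garden]]]] [VP [V vanished] [CP [C whether] [S [NP [Det this] [N parser]] [VP [V saw]]]]]]
No rule offers an alternative attachment or grouping for any span, so this is the only derivation.

1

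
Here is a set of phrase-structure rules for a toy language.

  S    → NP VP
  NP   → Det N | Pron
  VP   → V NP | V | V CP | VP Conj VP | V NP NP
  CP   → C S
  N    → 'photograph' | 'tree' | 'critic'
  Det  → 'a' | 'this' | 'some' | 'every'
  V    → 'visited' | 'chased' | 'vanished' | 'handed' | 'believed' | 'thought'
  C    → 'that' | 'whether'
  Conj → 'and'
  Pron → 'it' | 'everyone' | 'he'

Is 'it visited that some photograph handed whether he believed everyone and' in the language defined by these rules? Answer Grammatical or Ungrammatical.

For S → NP VP, the only prefix that parses as NP is 'it', but the remainder 'visited that some photograph handed whether he believed everyone and' is not a VP under these rules.

Ungrammatical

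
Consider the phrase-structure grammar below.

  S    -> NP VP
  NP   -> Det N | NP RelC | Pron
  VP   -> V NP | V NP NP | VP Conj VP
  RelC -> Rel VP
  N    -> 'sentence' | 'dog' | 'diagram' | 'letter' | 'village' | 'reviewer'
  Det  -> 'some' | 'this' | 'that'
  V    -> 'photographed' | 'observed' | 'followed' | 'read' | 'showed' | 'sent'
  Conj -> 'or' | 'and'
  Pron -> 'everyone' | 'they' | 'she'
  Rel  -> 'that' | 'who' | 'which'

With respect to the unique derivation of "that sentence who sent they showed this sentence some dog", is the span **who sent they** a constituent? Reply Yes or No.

[S [NP [NP [Det that] [N sentence]] [RelC [Rel who] [VP [V sent] [NP [Pron they]]]]] [VP [V showed] [NP [Det this] [N sentence]] [NP [Det some] [N dog]]]]
The words 'who sent they' are exhaustively dominated by a single RelC node (built by RelC → Rel VP), so they form a constituent.

Yes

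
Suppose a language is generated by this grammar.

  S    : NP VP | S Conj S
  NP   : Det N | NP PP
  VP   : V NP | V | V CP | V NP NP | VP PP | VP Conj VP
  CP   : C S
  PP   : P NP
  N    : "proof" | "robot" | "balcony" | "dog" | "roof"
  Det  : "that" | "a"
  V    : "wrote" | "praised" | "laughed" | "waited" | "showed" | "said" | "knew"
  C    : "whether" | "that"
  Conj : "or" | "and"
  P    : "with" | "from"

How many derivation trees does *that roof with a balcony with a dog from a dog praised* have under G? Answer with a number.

Two of the 5 distinct bracketings:
[S [NP [NP [Det that] [N roof]] [PP [P with] [NP [NP [Det a] [N balcony]] [PP [P with] [NP [NP [Det a] [N dog]] [PP [P from] [NP [Det a] [N dog]]]]]]]] [VP [V praised]]]
[S [NP [NP [Det that] [N roof]] [PP [P with] [NP [NP [NP [Det a] [N balcony]] [PP [P with] [NP [Det a] [N dog]]]] [PP [P from] [NP [Det a] [N dog]]]]]] [VP [V praised]]]
The trees differ in how a recursive rule is bracketed over the same span.

5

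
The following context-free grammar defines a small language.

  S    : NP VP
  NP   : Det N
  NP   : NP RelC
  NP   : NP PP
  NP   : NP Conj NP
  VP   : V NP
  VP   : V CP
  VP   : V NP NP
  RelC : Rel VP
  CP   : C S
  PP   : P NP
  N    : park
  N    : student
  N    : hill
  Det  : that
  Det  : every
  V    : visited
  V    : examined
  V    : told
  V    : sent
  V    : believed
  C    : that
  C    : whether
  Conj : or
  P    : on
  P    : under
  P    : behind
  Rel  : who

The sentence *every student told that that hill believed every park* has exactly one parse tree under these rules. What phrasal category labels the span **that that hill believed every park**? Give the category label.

CP

[S [NP [Det every] [N student]] [VP [V told] [CP [C that] [S [NP [Det that] [N hill]] [VP [V believed] [NP [Det every] [N park]]]]]]]
The span 'that that hill believed every park' is the CP node built by CP → C S.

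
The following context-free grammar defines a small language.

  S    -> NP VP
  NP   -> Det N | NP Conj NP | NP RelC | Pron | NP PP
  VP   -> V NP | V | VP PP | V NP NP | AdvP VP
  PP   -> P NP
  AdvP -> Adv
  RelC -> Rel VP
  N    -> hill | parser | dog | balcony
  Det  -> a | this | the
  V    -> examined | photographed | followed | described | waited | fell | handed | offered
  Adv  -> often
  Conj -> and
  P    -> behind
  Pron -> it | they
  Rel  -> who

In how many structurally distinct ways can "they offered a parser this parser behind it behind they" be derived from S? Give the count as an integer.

5

Two of the 5 distinct bracketings:
[S [NP [Pron they]] [VP [VP [V offered] [NP [Det a] [N parser]] [NP [Det this] [N parser]]] [PP [P behind] [NP [NP [Pron it]] [PP [P behind] [NP [Pron they]]]]]]]
[S [NP [Pron they]] [VP [VP [VP [V offered] [NP [Det a] [N parser]] [NP [Det this] [N parser]]] [PP [P behind] [NP [Pron it]]]] [PP [P behind] [NP [Pron they]]]]]
The difference turns on whether NP → NP PP is used at the relevant span, versus an alternative expansion of NP.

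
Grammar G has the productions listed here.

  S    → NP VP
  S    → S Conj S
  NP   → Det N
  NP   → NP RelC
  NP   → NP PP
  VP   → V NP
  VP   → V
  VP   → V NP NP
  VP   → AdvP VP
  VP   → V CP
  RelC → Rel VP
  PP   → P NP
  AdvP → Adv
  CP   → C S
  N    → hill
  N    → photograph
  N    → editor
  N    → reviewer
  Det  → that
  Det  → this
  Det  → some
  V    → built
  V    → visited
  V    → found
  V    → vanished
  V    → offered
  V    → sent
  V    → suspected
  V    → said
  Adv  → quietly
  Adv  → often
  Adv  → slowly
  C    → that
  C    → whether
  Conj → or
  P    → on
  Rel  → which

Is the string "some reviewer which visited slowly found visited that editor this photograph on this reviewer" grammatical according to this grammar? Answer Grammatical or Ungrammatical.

Ungrammatical

For S → NP VP, every NP-prefix leaves a non-VP remainder: after 'some reviewer' the remainder is not a VP; after 'some reviewer which visited' the remainder is not a VP. The alternative S rule S → S Conj S likewise has no satisfying split.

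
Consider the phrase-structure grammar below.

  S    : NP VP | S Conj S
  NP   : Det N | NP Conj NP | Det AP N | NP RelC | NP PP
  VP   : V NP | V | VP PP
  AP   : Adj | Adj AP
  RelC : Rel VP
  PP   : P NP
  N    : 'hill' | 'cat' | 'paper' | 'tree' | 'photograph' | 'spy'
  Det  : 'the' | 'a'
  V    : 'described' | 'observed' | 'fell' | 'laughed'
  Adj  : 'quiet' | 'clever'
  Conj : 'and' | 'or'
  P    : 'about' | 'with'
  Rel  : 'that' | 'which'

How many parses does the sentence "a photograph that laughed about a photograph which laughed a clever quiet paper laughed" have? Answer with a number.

Two of the 4 distinct bracketings:
[S [NP [NP [Det a] [N photograph]] [RelC [Rel that] [VP [VP [V laughed]] [PP [P about] [NP [NP [Det a] [N photograph]] [RelC [Rel which] [VP [V laughed] [NP [Det a] [AP [Adj clever] [AP [Adj quiet]]] [N paper]]]]]]]]] [VP [V laughed]]]
[S [NP [NP [NP [Det a] [N photograph]] [RelC [Rel that] [VP [VP [V laughed]] [PP [P about] [NP [Det a] [N photograph]]]]]] [RelC [Rel which] [VP [V laughed] [NP [Det a] [AP [Adj clever] [AP [Adj quiet]]] [N paper]]]]] [VP [V laughed]]]
The trees differ in how a recursive rule is bracketed over the same span.

4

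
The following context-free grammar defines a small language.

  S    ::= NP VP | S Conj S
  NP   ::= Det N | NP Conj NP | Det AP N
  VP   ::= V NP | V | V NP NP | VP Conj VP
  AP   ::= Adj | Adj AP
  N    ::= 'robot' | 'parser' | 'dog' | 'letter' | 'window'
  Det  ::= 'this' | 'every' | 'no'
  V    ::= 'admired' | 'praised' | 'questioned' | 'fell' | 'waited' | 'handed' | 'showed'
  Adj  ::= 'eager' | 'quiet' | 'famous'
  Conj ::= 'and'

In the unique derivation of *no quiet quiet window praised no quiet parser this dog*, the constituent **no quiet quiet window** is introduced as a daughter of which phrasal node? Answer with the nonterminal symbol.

S

S
  NP
    Det: no
    AP
      Adj: quiet
      AP
        Adj: quiet
    N: window
  VP
    V: praised
    NP
      Det: no
      AP
        Adj: quiet
      N: parser
    NP
      Det: this
      N: dog
The span 'no quiet quiet window' is the NP node built by NP → Det AP N.
Its mother is the S built by S → NP VP.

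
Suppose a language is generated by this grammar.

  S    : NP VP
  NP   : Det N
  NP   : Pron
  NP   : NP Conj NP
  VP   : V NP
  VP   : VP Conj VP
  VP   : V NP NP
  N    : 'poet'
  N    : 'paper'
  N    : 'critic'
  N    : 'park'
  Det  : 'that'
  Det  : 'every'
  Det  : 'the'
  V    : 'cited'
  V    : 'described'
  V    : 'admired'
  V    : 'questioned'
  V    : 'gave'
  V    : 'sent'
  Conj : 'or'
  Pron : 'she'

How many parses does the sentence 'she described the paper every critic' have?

1

[S [NP [Pron she]] [VP [V described] [NP [Det the] [N paper]] [NP [Det every] [N critic]]]]
No rule offers an alternative attachment or grouping for any span, so this is the only derivation.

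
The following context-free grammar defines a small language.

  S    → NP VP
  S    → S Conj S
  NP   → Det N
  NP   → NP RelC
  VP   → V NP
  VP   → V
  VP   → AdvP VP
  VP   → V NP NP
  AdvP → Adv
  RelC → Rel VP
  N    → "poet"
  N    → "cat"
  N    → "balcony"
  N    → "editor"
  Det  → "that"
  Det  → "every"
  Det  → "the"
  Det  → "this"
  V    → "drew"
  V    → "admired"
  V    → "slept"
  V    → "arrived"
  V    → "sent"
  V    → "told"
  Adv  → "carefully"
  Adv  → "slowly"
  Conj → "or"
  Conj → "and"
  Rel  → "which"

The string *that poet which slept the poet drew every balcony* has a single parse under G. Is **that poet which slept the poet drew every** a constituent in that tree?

No

[S [NP [NP [Det that] [N poet]] [RelC [Rel which] [VP [V slept] [NP [Det the] [N poet]]]]] [VP [V drew] [NP [Det every] [N balcony]]]]
The smallest constituent containing 'that poet which slept the poet drew every' is the S spanning 'that poet which slept the poet drew every balcony'; no single node in the tree dominates exactly the given words.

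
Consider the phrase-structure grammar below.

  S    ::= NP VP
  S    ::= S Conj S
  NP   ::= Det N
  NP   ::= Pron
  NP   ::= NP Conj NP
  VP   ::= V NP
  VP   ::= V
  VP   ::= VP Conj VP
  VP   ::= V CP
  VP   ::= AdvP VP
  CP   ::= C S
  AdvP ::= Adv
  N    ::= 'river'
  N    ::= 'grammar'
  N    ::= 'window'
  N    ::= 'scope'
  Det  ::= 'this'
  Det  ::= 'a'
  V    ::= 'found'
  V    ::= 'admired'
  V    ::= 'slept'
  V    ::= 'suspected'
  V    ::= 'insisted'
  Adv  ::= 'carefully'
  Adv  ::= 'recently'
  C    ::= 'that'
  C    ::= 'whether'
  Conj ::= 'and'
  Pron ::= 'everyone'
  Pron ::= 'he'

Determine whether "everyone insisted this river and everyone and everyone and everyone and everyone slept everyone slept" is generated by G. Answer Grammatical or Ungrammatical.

Ungrammatical

For S → NP VP, the only prefix that parses as NP is 'everyone', but the remainder 'insisted this river and everyone and everyone and everyone and everyone slept everyone slept' is not a VP under these rules. The alternative S rule S → S Conj S likewise has no satisfying split.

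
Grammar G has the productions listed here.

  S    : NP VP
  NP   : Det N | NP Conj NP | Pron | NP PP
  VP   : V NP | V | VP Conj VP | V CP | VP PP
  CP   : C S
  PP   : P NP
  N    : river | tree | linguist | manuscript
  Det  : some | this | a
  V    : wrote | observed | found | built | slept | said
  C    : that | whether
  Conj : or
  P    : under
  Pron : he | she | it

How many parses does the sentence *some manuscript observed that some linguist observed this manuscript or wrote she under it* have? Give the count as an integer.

Two of the 7 distinct bracketings:
[S [NP [Det some] [N manuscript]] [VP [VP [V observed] [CP [C that] [S [NP [Det some] [N linguist]] [VP [V observed] [NP [Det this] [N manuscript]]]]]] [Conj or] [VP [V wrote] [NP [NP [Pron she]] [PP [P under] [NP [Pron it]]]]]]]
[S [NP [Det some] [N manuscript]] [VP [VP [V observed] [CP [C that] [S [NP [Det some] [N linguist]] [VP [V observed] [NP [Det this] [N manuscript]]]]]] [Conj or] [VP [VP [V wrote] [NP [Pron she]]] [PP [P under] [NP [Pron it]]]]]]
The difference turns on whether NP → NP PP is used at the relevant span, versus an alternative expansion of NP.

7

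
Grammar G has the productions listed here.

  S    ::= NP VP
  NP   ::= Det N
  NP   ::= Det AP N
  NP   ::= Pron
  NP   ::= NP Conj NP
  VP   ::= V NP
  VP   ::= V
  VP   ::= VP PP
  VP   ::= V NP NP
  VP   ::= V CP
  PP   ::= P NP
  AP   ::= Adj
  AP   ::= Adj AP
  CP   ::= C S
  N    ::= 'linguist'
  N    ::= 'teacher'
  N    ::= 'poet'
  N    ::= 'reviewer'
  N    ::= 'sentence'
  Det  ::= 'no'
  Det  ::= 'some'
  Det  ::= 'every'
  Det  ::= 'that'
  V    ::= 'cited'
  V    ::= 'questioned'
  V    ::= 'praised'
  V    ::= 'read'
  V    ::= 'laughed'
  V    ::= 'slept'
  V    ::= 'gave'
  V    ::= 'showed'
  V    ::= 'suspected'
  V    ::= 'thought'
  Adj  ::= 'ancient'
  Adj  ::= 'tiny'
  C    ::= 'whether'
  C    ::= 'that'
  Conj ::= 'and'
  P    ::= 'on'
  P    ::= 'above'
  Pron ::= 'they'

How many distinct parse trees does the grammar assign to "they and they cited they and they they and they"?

[S [NP [NP [Pron they]] [Conj and] [NP [Pron they]]] [VP [V cited] [NP [NP [Pron they]] [Conj and] [NP [Pron they]]] [NP [NP [Pron they]] [Conj and] [NP [Pron they]]]]]
No rule offers an alternative attachment or grouping for any span, so this is the only derivation.

1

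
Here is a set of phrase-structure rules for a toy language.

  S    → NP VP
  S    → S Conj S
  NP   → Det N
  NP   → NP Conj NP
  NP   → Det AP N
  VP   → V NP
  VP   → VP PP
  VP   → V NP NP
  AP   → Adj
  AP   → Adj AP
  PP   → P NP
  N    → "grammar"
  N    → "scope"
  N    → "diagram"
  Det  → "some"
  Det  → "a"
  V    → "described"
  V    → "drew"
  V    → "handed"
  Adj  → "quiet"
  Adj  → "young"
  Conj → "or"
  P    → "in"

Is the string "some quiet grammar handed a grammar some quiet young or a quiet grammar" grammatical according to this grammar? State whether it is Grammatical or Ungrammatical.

An Adj word can never sit immediately before a Conj word in any string this grammar generates, so the substring 'young or' rules out a derivation.

Ungrammatical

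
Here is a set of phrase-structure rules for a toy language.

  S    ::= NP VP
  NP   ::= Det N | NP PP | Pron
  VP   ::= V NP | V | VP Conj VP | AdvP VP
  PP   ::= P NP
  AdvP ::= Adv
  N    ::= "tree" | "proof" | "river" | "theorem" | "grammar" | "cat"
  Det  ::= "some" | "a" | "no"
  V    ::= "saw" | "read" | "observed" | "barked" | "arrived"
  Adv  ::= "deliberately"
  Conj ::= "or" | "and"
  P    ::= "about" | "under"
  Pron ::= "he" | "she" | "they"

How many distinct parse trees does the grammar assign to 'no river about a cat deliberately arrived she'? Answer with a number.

[S [NP [NP [Det no] [N river]] [PP [P about] [NP [Det a] [N cat]]]] [VP [AdvP [Adv deliberately]] [VP [V arrived] [NP [Pron she]]]]]
No rule offers an alternative attachment or grouping for any span, so this is the only derivation.

1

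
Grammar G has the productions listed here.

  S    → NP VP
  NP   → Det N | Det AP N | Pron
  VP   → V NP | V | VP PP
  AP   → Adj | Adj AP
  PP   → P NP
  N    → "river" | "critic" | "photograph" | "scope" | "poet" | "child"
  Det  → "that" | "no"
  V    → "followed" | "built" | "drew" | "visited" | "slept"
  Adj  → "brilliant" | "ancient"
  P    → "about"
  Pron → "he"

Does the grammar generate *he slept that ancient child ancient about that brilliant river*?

Ungrammatical

An N word can never sit immediately before an Adj word in any string this grammar generates, so the substring 'child ancient' rules out a derivation.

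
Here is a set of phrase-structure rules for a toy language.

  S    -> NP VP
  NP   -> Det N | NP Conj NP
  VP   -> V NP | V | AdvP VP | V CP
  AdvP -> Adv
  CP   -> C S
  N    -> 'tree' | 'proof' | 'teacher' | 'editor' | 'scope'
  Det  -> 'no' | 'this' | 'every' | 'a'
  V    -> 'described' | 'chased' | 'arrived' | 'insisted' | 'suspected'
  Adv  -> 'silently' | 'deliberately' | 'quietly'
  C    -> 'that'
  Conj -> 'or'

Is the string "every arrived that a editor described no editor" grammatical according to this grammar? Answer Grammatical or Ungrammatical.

Ungrammatical

A Det word can never sit immediately before a V word in any string this grammar generates, so the substring 'every arrived' rules out a derivation.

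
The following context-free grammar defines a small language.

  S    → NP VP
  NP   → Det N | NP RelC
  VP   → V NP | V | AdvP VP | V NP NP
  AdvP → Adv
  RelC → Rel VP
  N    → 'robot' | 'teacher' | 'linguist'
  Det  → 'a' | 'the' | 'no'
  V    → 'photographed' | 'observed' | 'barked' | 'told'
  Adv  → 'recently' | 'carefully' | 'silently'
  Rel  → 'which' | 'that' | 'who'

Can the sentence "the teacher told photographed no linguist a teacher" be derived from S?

Ungrammatical

For S → NP VP, the only prefix that parses as NP is 'the teacher', but the remainder 'told photographed no linguist a teacher' is not a VP under these rules.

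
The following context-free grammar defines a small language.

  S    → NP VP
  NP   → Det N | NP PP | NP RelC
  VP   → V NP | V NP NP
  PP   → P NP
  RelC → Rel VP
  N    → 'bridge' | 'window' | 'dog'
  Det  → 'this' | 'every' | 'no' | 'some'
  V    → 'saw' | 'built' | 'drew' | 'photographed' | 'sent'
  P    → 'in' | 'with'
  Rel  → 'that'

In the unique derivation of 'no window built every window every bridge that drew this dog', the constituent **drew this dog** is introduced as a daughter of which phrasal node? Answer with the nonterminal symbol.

RelC

[S [NP [Det no] [N window]] [VP [V built] [NP [Det every] [N window]] [NP [NP [Det every] [N bridge]] [RelC [Rel that] [VP [V drew] [NP [Det this] [N dog]]]]]]]
The span 'drew this dog' is the VP node built by VP → V NP.
Its mother is the RelC built by RelC → Rel VP.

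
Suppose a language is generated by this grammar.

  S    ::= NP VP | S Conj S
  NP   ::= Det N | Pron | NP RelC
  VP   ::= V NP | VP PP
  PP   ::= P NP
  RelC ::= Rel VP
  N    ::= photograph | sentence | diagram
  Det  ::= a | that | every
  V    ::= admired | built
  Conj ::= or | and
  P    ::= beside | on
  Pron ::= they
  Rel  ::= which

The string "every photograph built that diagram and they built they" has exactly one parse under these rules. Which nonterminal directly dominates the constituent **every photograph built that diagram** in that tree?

S
  S
    NP
      Det: every
      N: photograph
    VP
      V: built
      NP
        Det: that
        N: diagram
  Conj: and
  S
    NP
      Pron: they
    VP
      V: built
      NP
        Pron: they
The span 'every photograph built that diagram' is the S node built by S → NP VP.
Its mother is the S built by S → S Conj S.

S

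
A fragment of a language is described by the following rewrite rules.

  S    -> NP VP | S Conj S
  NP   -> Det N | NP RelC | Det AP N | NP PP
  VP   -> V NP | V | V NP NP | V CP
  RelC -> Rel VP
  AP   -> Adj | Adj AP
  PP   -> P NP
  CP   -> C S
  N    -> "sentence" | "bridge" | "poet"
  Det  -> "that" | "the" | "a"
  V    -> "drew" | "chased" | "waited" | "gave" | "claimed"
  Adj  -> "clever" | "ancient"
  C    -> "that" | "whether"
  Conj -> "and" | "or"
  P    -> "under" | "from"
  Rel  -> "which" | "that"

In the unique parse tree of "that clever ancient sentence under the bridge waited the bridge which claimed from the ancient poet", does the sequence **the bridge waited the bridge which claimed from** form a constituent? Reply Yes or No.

[S [NP [NP [Det that] [AP [Adj clever] [AP [Adj ancient]]] [N sentence]] [PP [P under] [NP [Det the] [N bridge]]]] [VP [V waited] [NP [NP [NP [Det the] [N bridge]] [RelC [Rel which] [VP [V claimed]]]] [PP [P from] [NP [Det the] [AP [Adj ancient]] [N poet]]]]]]
The smallest constituent containing 'the bridge waited the bridge which claimed from' is the S spanning 'that clever ancient sentence under the bridge waited the bridge which claimed from the ancient poet'; no single node in the tree dominates exactly the given words.

No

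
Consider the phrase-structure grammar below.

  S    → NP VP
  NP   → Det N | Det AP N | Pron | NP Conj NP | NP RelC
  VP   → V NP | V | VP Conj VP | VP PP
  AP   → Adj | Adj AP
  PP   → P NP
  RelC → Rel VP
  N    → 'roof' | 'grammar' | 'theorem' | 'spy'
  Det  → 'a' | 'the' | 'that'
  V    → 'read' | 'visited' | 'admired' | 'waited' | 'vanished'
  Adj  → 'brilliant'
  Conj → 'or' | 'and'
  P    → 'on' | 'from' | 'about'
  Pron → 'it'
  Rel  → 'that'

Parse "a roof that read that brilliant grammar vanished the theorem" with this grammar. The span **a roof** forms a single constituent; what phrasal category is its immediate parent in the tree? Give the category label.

NP

S
  NP
    NP
      Det: a
      N: roof
    RelC
      Rel: that
      VP
        V: read
        NP
          Det: that
          AP
            Adj: brilliant
          N: grammar
  VP
    V: vanished
    NP
      Det: the
      N: theorem
The span 'a roof' is the NP node built by NP → Det N.
Its mother is the NP built by NP → NP RelC.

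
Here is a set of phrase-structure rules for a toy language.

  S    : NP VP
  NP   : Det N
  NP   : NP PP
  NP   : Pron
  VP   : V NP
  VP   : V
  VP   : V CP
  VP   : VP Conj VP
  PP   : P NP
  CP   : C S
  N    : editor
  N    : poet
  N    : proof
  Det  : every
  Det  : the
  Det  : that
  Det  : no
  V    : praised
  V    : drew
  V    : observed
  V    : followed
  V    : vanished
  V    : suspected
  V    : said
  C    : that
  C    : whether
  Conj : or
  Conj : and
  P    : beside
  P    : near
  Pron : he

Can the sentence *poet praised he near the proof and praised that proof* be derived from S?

Ungrammatical

For S → NP VP, no prefix of the string parses as an NP.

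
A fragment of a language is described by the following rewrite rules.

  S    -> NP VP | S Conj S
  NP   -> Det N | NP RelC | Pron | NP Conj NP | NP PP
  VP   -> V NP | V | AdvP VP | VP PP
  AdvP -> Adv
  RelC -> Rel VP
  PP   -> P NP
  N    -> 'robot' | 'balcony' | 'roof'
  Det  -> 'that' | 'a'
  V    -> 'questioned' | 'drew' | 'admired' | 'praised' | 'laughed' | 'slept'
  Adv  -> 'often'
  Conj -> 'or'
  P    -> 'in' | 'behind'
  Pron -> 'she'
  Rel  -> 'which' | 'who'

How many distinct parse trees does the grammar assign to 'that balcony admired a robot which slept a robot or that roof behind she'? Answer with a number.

8

Two of the 8 distinct bracketings:
[S [NP [Det that] [N balcony]] [VP [V admired] [NP [NP [Det a] [N robot]] [RelC [Rel which] [VP [V slept] [NP [NP [Det a] [N robot]] [Conj or] [NP [NP [Det that] [N roof]] [PP [P behind] [NP [Pron she]]]]]]]]]]
[S [NP [Det that] [N balcony]] [VP [V admired] [NP [NP [Det a] [N robot]] [RelC [Rel which] [VP [V slept] [NP [NP [NP [Det a] [N robot]] [Conj or] [NP [Det that] [N roof]]] [PP [P behind] [NP [Pron she]]]]]]]]]
The trees differ in how a recursive rule is bracketed over the same span.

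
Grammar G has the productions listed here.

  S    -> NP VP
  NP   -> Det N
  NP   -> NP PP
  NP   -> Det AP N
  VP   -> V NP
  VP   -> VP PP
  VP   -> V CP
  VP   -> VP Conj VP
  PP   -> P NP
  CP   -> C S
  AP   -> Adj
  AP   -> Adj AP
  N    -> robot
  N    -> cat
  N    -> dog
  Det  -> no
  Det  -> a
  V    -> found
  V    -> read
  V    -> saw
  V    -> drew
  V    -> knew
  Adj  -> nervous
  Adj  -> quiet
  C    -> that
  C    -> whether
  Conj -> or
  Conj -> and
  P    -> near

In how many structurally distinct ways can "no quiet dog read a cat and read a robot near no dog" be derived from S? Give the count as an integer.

3

Two of the 3 distinct bracketings:
[S [NP [Det no] [AP [Adj quiet]] [N dog]] [VP [VP [VP [V read] [NP [Det a] [N cat]]] [Conj and] [VP [V read] [NP [Det a] [N robot]]]] [PP [P near] [NP [Det no] [N dog]]]]]
[S [NP [Det no] [AP [Adj quiet]] [N dog]] [VP [VP [V read] [NP [Det a] [N cat]]] [Conj and] [VP [V read] [NP [NP [Det a] [N robot]] [PP [P near] [NP [Det no] [N dog]]]]]]]
The difference turns on whether NP → NP PP is used at the relevant span, versus an alternative expansion of NP.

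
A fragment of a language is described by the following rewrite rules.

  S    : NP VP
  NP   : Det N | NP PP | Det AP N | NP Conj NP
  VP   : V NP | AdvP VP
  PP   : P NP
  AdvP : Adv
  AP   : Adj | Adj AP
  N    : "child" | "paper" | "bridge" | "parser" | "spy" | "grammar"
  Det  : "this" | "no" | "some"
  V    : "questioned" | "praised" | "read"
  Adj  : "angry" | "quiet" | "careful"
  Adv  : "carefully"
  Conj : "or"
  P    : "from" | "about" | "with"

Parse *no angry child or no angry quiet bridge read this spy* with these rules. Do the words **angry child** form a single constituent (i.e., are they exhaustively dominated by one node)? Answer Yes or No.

[S [NP [NP [Det no] [AP [Adj angry]] [N child]] [Conj or] [NP [Det no] [AP [Adj angry] [AP [Adj quiet]]] [N bridge]]] [VP [V read] [NP [Det this] [N spy]]]]
The smallest constituent containing 'angry child' is the NP spanning 'no angry child'; no single node in the tree dominates exactly the given words.

No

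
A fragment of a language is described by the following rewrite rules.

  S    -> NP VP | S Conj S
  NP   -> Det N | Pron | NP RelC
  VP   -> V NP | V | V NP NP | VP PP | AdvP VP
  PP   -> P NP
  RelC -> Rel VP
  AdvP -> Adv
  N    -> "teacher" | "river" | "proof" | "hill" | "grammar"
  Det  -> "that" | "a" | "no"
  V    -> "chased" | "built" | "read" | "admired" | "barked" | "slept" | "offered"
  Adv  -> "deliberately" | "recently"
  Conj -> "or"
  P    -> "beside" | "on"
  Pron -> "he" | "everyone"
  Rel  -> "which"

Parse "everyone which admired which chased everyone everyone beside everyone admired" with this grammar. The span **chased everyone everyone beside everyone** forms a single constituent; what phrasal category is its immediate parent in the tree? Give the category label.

[S [NP [NP [NP [Pron everyone]] [RelC [Rel which] [VP [V admired]]]] [RelC [Rel which] [VP [VP [V chased] [NP [Pron everyone]] [NP [Pron everyone]]] [PP [P beside] [NP [Pron everyone]]]]]] [VP [V admired]]]
The span 'chased everyone everyone beside everyone' is the VP node built by VP → VP PP.
Its mother is the RelC built by RelC → Rel VP.

RelC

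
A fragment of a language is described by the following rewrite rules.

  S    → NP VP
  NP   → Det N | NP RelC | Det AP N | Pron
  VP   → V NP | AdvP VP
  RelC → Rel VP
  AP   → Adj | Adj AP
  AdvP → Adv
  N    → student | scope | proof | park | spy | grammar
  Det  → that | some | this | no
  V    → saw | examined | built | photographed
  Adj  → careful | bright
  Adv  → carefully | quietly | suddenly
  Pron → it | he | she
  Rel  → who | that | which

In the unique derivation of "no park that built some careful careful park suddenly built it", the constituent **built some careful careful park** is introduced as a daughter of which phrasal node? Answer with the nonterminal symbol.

RelC

[S [NP [NP [Det no] [N park]] [RelC [Rel that] [VP [V built] [NP [Det some] [AP [Adj careful] [AP [Adj careful]]] [N park]]]]] [VP [AdvP [Adv suddenly]] [VP [V built] [NP [Pron it]]]]]
The span 'built some careful careful park' is the VP node built by VP → V NP.
Its mother is the RelC built by RelC → Rel VP.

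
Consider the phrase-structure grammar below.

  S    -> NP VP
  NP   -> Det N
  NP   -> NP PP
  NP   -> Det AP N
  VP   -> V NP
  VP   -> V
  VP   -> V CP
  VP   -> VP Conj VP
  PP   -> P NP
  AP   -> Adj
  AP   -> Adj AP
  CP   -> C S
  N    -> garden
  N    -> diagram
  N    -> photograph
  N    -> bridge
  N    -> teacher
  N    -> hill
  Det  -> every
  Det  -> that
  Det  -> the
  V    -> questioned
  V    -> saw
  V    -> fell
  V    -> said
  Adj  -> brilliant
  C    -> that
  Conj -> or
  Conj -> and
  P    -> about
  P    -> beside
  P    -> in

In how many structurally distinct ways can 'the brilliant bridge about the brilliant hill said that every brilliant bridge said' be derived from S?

[S [NP [NP [Det the] [AP [Adj brilliant]] [N bridge]] [PP [P about] [NP [Det the] [AP [Adj brilliant]] [N hill]]]] [VP [V said] [CP [C that] [S [NP [Det every] [AP [Adj brilliant]] [N bridge]] [VP [V said]]]]]]
No rule offers an alternative attachment or grouping for any span, so this is the only derivation.

1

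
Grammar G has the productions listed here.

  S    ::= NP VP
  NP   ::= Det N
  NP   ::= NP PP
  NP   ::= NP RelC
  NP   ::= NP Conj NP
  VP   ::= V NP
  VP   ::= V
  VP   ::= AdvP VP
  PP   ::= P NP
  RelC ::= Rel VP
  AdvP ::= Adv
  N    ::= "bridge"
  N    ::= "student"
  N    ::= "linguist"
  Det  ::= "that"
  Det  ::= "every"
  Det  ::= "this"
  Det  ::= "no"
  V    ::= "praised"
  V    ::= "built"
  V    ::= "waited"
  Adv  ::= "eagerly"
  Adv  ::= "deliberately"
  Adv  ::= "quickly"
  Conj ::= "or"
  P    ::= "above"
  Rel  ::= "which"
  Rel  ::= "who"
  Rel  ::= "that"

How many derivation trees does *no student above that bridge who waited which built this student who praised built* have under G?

Two of the 7 distinct bracketings:
[S [NP [NP [Det no] [N student]] [PP [P above] [NP [NP [NP [Det that] [N bridge]] [RelC [Rel who] [VP [V waited]]]] [RelC [Rel which] [VP [V built] [NP [NP [Det this] [N student]] [RelC [Rel who] [VP [V praised]]]]]]]]] [VP [V built]]]
[S [NP [NP [Det no] [N student]] [PP [P above] [NP [NP [NP [NP [Det that] [N bridge]] [RelC [Rel who] [VP [V waited]]]] [RelC [Rel which] [VP [V built] [NP [Det this] [N student]]]]] [RelC [Rel who] [VP [V praised]]]]]] [VP [V built]]]
The trees differ in how a recursive rule is bracketed over the same span.

7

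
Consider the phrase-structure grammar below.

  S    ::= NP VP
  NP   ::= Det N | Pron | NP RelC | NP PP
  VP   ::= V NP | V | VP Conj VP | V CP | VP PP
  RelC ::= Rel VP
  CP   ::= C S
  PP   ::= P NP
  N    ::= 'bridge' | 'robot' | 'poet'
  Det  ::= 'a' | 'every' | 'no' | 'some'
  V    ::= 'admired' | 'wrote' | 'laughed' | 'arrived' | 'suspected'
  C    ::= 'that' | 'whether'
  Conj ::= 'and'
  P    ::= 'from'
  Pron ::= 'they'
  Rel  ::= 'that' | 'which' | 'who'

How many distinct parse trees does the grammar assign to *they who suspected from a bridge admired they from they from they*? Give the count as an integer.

Two of the 10 distinct bracketings:
[S [NP [NP [Pron they]] [RelC [Rel who] [VP [VP [V suspected]] [PP [P from] [NP [Det a] [N bridge]]]]]] [VP [V admired] [NP [NP [Pron they]] [PP [P from] [NP [NP [Pron they]] [PP [P from] [NP [Pron they]]]]]]]]
[S [NP [NP [Pron they]] [RelC [Rel who] [VP [VP [V suspected]] [PP [P from] [NP [Det a] [N bridge]]]]]] [VP [V admired] [NP [NP [NP [Pron they]] [PP [P from] [NP [Pron they]]]] [PP [P from] [NP [Pron they]]]]]]
The trees differ in how a recursive rule is bracketed over the same span.

10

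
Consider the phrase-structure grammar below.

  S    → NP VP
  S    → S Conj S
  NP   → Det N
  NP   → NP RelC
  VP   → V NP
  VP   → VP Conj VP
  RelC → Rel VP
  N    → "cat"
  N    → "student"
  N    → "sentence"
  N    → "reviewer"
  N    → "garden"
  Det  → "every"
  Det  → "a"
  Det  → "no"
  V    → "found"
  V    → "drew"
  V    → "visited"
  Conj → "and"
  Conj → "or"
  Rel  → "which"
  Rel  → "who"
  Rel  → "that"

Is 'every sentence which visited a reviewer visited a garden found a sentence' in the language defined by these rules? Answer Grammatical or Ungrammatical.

Ungrammatical

For S → NP VP, every NP-prefix leaves a non-VP remainder: after 'every sentence' the remainder is not a VP; after 'every sentence which visited a reviewer' the remainder is not a VP. The alternative S rule S → S Conj S likewise has no satisfying split.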